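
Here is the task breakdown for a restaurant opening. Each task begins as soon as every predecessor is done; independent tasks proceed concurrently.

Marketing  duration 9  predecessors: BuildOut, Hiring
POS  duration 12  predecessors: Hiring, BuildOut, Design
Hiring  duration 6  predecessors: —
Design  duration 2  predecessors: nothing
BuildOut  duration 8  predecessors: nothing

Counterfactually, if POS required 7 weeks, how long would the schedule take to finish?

Baseline: BuildOut→POS = 8+12 = 20 → 20 weeks.
POS lies on that path, so at 7 weeks the path becomes 15 weeks.
The binding chain switches to BuildOut→Marketing = 8+9 = 17; finish 17 weeks.

17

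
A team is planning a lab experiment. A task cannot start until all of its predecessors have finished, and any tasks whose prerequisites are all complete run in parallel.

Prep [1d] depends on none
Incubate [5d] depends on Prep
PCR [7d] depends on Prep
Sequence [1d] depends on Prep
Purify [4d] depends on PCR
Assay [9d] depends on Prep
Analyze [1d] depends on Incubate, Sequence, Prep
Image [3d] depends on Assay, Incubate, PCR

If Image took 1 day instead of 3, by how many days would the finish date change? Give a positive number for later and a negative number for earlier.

-1

As given, the longest chain is Prep→Assay→Image = 1+9+3 = 13, so the finish is 13 days.
Image lies on that path, so at 1 day the path becomes 11 days.
The binding chain switches to Prep→PCR→Purify = 1+7+4 = 12; finish 12 days.
Change in finish: 12 − 13 = -1 days.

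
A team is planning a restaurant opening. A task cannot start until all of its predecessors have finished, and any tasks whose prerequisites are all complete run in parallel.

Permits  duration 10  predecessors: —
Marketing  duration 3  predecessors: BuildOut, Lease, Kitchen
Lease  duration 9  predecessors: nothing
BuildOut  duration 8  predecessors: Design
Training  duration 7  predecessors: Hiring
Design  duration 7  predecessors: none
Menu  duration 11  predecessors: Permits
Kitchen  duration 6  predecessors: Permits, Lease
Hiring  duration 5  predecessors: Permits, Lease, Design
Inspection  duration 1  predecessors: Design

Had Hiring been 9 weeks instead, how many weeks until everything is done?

26

The binding path is Permits→Hiring→Training = 10+5+7 = 22; finish at 22 weeks.
Hiring is on the critical path; changing it to 9 makes that path 26 weeks.
That remains the longest chain; total 26 weeks.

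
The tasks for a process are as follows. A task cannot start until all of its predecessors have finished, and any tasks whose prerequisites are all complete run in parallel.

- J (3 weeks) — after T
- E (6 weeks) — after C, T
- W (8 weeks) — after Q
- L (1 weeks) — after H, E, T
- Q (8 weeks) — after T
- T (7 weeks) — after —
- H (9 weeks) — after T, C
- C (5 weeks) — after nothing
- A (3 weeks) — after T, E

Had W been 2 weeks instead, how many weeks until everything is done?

Actual critical path: T→Q→W = 7+8+8 = 23 ⇒ 23 weeks.
W is on the critical path; changing it to 2 makes that path 17 weeks.
That remains the longest chain; total 17 weeks.

17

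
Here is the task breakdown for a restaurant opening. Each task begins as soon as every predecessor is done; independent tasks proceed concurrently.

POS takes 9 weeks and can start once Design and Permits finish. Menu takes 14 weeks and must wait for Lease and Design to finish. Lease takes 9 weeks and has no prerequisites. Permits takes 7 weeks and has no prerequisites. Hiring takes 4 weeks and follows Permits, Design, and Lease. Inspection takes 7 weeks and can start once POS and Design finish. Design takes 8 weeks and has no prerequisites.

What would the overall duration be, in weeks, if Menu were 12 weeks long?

24

The binding path is Design→POS→Inspection = 8+9+7 = 24; finish at 24 weeks.
The longest path through Menu is only 23 weeks, so Menu has float 1.
The critical path is still Design→POS→Inspection; finish is now 24 weeks.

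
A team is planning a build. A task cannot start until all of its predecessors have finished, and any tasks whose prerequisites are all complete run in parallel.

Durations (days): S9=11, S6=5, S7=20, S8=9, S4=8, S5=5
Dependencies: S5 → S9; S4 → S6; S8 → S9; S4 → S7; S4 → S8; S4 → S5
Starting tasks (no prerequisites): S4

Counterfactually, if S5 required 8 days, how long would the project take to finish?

28

Baseline: S4→S7 = 8+20 = 28 → 28 days.
S5 is off the critical path — its longest chain is 24 days, giving 4 of slack.
The critical path is still S4→S7; finish is now 28 days.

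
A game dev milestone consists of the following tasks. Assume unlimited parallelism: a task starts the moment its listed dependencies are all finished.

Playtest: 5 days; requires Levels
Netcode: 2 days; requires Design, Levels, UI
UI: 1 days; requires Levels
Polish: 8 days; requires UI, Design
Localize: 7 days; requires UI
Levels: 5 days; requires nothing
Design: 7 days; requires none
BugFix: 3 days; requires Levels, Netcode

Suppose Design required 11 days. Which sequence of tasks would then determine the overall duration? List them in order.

Design, Polish

Actual critical path: Design→Polish = 7+8 = 15 ⇒ 15 days.
Since Design is critical, the +4 change carries straight to that chain (now 19 days).
No other chain overtakes it, so the finish is 19 days.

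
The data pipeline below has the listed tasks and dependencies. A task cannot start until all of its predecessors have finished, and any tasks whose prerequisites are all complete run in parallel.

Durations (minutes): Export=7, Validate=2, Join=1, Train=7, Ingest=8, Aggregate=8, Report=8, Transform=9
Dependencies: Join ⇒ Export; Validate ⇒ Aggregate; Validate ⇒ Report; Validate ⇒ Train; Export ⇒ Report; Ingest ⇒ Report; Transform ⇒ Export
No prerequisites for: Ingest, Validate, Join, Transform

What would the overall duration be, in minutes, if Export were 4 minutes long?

21

Critical path before the change: Transform→Export→Report = 9+7+8 = 24 giving 24 minutes.
Export lies on that path, so at 4 minutes the path becomes 21 minutes.
That remains the longest chain; total 21 minutes.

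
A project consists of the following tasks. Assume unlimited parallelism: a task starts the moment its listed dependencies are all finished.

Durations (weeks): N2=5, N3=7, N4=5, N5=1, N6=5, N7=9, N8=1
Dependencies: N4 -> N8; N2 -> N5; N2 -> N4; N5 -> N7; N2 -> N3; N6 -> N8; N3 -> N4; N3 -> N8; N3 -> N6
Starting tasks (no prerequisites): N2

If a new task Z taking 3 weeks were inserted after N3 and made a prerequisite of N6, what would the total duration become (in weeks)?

21

Originally the plan takes 18 weeks.
With Z inserted, N6 now waits for max(N3, Z).
New critical path: N2→N3→Z→N6→N8 = 5+7+3+5+1 = 21 ⇒ 21 weeks.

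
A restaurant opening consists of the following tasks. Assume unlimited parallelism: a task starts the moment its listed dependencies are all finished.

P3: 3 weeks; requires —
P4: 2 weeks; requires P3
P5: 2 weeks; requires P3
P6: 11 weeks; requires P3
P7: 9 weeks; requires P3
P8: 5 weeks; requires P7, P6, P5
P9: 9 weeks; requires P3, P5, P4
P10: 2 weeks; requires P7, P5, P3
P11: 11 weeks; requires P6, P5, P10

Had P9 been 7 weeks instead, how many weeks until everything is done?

25

Actual critical path: P3→P6→P11 = 3+11+11 = 25 ⇒ 25 weeks.
P9 has 11 weeks of float (longest path through it is 14).
The critical path is still P3→P6→P11; finish is now 25 weeks.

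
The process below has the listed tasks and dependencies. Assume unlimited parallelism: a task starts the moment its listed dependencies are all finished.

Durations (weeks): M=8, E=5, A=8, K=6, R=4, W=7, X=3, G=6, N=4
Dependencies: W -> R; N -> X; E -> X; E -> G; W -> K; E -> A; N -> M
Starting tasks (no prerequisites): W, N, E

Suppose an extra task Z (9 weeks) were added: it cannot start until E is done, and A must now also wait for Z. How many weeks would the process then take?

22

Originally the process takes 13 weeks.
With Z inserted, A now waits for max(E, Z).
New critical path: E→Z→A = 5+9+8 = 22 ⇒ 22 weeks.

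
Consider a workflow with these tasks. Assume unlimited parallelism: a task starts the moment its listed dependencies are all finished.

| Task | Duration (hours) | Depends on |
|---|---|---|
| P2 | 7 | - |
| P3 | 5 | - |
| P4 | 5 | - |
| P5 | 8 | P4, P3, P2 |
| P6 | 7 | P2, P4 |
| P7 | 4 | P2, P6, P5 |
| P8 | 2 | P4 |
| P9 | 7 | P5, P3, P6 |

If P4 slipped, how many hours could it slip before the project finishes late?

The longest chain is P2→P5→P9 = 7+8+7 = 22; overall finish 22 hours.
P4 finishes as early as 5 and must finish by 7.
Slack of P4 = 2 − 0 = 2 hours.

2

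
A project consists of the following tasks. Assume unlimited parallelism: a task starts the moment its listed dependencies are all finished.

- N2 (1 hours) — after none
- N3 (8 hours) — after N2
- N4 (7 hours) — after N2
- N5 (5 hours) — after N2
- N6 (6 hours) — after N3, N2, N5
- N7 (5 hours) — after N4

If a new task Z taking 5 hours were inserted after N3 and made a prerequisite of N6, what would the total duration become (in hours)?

20

Originally the project takes 15 hours.
With Z inserted, N6 now waits for max(N3, N2, N5, Z).
New critical path: N2→N3→Z→N6 = 1+8+5+6 = 20 ⇒ 20 hours.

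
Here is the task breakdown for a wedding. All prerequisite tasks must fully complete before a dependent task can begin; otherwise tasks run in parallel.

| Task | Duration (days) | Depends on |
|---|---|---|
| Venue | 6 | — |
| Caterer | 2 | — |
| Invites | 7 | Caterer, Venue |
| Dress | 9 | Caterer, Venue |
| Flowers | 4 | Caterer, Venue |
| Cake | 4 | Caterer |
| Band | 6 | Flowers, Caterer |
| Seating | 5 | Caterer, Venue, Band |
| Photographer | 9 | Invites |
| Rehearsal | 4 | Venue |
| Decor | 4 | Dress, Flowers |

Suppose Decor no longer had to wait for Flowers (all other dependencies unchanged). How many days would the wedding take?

22

Before: longest chain Venue→Invites→Photographer = 6+7+9 = 22, finish 22.
Dropping Flowers→Decor doesn't change Decor's earliest start (15); another predecessor still binds.
The longest chain is now Venue→Invites→Photographer = 6+7+9 = 22, so the wedding takes 22 days.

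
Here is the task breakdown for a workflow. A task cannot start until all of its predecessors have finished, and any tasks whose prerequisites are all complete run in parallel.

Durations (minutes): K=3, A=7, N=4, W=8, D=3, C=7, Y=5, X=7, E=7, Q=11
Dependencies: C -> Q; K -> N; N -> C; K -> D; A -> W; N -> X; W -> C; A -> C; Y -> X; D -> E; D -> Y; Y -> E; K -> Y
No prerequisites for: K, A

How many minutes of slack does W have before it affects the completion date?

0

Critical path: A→W→C→Q = 7+8+7+11 = 33, so the finish is 33 minutes.
W finishes as early as 15 and must finish by 15.
Slack of W = 7 − 7 = 0 minutes.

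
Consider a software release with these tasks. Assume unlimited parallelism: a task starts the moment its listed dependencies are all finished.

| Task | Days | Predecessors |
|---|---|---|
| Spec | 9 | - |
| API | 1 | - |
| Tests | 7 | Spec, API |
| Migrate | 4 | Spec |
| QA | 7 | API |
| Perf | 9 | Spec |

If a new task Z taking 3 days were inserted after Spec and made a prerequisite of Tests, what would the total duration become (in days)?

19

Originally the job takes 18 days.
With Z inserted, Tests now waits for max(Spec, API, Z).
New critical path: Spec→Z→Tests = 9+3+7 = 19 ⇒ 19 days.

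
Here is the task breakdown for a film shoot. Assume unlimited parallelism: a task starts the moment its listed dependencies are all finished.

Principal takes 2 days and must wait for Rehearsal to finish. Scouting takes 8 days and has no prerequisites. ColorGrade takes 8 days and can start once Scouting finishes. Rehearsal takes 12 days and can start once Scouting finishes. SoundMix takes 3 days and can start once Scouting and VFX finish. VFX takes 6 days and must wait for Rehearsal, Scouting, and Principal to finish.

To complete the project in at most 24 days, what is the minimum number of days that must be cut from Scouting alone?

Current finish: 31 days; target: 24.
Scouting is on every critical path, so each day cut from Scouting cuts the finish by one (this holds down to a finish of 24).
Need 31 − 24 = 7 days off Scouting → Scouting becomes 1 day, finish becomes 24.

7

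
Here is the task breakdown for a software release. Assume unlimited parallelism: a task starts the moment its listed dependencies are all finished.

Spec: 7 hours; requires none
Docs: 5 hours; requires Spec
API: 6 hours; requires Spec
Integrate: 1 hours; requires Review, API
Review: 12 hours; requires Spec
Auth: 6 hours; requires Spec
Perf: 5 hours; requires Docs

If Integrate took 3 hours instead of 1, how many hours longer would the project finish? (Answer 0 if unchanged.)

The binding path is Spec→Review→Integrate = 7+12+1 = 20; finish at 20 hours.
Integrate lies on that path, so at 3 hours the path becomes 22 hours.
The critical path is still Spec→Review→Integrate; finish is now 22 hours.
Change in finish: 22 − 20 = +2 hours.

2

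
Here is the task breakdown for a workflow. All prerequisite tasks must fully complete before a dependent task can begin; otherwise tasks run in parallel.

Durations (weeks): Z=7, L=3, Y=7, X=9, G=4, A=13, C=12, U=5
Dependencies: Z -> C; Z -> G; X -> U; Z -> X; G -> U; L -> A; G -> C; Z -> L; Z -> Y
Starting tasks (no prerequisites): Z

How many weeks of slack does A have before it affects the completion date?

The longest chain is Z→L→A = 7+3+13 = 23; overall finish 23 weeks.
The longest chain containing A totals 23 weeks.
So A can slip 23 − 23 = 0 weeks.

0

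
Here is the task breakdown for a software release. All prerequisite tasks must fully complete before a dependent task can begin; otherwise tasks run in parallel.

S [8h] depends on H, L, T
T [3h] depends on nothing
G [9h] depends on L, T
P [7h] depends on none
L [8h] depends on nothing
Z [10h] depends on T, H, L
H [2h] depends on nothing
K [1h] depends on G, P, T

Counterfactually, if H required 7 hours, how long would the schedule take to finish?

18

Critical path before the change: L→G→K = 8+9+1 = 18 giving 18 hours.
H is off the critical path — its longest chain is 12 hours, giving 6 of slack.
The critical path is still L→G→K; finish is now 18 hours.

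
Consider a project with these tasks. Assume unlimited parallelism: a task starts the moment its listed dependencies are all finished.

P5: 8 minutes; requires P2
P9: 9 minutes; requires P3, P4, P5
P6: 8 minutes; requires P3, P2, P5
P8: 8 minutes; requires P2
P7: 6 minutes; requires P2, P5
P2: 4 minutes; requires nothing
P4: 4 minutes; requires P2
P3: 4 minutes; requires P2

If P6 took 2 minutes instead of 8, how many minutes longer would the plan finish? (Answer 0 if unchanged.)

0

The binding path is P2→P5→P9 = 4+8+9 = 21; finish at 21 minutes.
P6 has 1 minute of float (longest path through it is 20).
No other chain overtakes it, so the finish is 21 minutes.
Change in finish: 21 − 21 = +0 minutes.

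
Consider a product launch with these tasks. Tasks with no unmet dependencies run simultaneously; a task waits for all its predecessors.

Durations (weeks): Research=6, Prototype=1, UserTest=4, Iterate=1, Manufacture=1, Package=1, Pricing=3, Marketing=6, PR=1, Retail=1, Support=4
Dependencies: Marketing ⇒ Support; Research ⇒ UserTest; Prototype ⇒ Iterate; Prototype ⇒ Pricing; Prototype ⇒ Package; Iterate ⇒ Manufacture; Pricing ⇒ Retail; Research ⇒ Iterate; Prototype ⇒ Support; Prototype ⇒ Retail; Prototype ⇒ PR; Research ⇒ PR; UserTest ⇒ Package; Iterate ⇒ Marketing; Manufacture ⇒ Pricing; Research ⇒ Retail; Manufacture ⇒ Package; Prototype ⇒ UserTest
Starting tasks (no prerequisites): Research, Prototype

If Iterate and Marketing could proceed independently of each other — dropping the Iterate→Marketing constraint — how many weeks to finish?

Before: longest chain Research→Iterate→Marketing→Support = 6+1+6+4 = 17, finish 17.
Without Iterate→Marketing, Marketing's earliest start moves from 7 to 0.
The longest chain is now Research→Iterate→Manufacture→Pricing→Retail = 6+1+1+3+1 = 12, so the schedule takes 12 weeks.

12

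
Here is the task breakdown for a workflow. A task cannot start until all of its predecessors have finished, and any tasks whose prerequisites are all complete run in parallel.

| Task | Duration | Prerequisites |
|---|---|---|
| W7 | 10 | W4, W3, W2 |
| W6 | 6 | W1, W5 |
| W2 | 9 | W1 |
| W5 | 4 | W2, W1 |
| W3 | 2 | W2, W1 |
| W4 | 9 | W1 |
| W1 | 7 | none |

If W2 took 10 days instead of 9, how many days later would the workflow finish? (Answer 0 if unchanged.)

1

Actual critical path: W1→W2→W3→W7 = 7+9+2+10 = 28 ⇒ 28 days.
W2 is on the critical path; changing it to 10 makes that path 29 days.
That remains the longest chain; total 29 days.
Change in finish: 29 − 28 = +1 days.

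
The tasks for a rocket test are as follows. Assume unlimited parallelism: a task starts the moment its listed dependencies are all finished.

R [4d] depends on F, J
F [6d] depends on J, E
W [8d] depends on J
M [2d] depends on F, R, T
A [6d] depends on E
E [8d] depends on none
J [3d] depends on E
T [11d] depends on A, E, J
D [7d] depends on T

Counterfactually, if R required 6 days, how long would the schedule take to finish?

32

Baseline: E→A→T→D = 8+6+11+7 = 32 → 32 days.
The longest path through R is only 23 days, so R has float 9.
The critical path is still E→A→T→D; finish is now 32 days.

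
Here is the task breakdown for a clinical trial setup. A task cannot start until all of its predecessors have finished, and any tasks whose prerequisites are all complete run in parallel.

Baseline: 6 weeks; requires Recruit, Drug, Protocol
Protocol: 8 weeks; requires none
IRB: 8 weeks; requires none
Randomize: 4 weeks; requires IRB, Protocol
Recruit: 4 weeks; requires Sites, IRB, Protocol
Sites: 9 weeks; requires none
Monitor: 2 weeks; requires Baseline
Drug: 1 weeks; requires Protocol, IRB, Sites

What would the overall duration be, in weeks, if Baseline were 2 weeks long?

Critical path before the change: Sites→Recruit→Baseline→Monitor = 9+4+6+2 = 21 giving 21 weeks.
Baseline is on the critical path; changing it to 2 makes that path 17 weeks.
The critical path is still Sites→Recruit→Baseline→Monitor; finish is now 17 weeks.

17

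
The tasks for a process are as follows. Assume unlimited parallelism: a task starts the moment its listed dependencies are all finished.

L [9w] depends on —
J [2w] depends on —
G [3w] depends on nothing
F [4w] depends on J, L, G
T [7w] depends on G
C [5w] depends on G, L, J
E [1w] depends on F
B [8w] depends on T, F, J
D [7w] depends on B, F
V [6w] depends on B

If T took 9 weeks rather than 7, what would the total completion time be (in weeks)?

28

Critical path before the change: L→F→B→D = 9+4+8+7 = 28 giving 28 weeks.
T is off the critical path — its longest chain is 25 weeks, giving 3 of slack.
No other chain overtakes it, so the finish is 28 weeks.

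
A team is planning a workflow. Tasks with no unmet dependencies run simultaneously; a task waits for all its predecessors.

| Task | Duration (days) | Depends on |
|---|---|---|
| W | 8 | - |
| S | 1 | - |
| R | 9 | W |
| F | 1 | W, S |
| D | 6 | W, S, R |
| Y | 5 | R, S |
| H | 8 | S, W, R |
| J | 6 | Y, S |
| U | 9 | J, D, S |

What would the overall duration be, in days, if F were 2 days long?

The binding path is W→R→Y→J→U = 8+9+5+6+9 = 37; finish at 37 days.
The longest path through F is only 9 days, so F has float 28.
No other chain overtakes it, so the finish is 37 days.

37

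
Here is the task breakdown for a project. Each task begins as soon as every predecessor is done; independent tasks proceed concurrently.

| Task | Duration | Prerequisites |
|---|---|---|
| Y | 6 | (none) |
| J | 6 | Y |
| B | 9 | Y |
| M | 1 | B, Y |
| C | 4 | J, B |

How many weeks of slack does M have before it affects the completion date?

Critical path: Y→B→C = 6+9+4 = 19, so the finish is 19 weeks.
Longest path through M: 16 weeks (earliest finish 16, latest finish 19).
So M can slip 19 − 16 = 3 weeks.

3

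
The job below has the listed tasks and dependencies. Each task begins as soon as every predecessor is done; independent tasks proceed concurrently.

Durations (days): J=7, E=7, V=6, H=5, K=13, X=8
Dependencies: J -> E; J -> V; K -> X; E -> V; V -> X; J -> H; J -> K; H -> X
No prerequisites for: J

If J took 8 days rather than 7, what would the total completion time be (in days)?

29

The binding path is J→E→V→X = 7+7+6+8 = 28; finish at 28 days.
J lies on that path, so at 8 days the path becomes 29 days.
No other chain overtakes it, so the finish is 29 days.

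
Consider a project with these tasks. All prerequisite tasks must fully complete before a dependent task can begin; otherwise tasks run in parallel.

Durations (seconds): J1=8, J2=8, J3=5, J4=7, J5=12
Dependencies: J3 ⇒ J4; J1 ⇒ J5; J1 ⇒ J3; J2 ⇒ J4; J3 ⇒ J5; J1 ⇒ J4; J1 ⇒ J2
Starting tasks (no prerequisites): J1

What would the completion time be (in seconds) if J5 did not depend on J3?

Before: longest chain J1→J3→J5 = 8+5+12 = 25, finish 25.
Without J3→J5, J5's earliest start moves from 13 to 8.
New critical path: J1→J2→J4 = 8+8+7 = 23 ⇒ 23 seconds.

23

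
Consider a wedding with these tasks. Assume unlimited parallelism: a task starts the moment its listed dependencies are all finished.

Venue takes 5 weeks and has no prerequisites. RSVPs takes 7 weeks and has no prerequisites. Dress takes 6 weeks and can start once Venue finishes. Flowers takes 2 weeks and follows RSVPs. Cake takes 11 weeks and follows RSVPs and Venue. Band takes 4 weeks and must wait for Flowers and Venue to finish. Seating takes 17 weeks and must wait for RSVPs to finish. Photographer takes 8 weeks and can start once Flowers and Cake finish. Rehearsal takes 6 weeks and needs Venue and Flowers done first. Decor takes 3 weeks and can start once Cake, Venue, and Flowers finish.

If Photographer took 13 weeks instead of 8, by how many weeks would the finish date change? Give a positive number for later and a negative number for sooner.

5

Critical path before the change: RSVPs→Cake→Photographer = 7+11+8 = 26 giving 26 weeks.
Photographer lies on that path, so at 13 weeks the path becomes 31 weeks.
No other chain overtakes it, so the finish is 31 weeks.
Change in finish: 31 − 26 = +5 weeks.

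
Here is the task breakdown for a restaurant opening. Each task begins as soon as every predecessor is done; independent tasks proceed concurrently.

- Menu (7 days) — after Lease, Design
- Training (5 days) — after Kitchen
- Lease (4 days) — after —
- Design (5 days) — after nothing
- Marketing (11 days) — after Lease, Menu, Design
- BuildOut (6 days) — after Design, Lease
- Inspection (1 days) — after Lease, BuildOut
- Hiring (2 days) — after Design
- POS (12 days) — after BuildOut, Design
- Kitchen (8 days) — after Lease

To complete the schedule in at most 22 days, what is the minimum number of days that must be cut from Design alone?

Current finish: 23 days; target: 22.
Design is on every critical path, so each day cut from Design cuts the finish by one (this holds down to a finish of 22).
Need 23 − 22 = 1 day off Design → Design becomes 4 days, finish becomes 22.

1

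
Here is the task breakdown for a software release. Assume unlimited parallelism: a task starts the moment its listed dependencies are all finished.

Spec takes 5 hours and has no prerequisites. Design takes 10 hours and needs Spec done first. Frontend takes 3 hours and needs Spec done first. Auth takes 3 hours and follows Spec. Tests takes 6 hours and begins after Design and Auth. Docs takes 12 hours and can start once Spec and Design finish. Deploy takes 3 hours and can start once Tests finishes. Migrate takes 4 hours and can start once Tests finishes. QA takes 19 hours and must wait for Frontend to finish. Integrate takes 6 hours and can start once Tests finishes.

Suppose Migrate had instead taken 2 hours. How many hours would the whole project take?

27

Actual critical path: Spec→Design→Tests→Integrate = 5+10+6+6 = 27 ⇒ 27 hours.
The longest path through Migrate is only 25 hours, so Migrate has float 2.
No other chain overtakes it, so the finish is 27 hours.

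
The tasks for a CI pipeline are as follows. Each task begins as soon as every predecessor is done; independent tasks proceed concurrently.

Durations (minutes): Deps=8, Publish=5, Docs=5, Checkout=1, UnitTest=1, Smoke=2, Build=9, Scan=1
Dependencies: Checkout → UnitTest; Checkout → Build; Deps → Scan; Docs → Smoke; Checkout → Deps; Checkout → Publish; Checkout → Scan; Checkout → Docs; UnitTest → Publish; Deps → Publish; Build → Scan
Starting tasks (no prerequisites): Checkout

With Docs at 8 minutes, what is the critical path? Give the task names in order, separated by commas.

Checkout, Deps, Publish

Actual critical path: Checkout→Deps→Publish = 1+8+5 = 14 ⇒ 14 minutes.
The longest path through Docs is only 8 minutes, so Docs has float 6.
The critical path is still Checkout→Deps→Publish; finish is now 14 minutes.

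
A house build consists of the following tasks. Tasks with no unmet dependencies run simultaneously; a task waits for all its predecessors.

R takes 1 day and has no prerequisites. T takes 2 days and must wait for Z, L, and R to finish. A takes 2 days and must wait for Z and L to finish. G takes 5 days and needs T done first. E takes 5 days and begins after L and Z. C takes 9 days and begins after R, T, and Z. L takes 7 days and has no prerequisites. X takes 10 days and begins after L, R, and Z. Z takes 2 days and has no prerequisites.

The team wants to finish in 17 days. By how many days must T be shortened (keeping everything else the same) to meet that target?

Current finish: 18 days; target: 17.
T is on every critical path, so each day cut from T cuts the finish by one (this holds down to a finish of 17).
Need 18 − 17 = 1 day off T → T becomes 1 day, finish becomes 17.

1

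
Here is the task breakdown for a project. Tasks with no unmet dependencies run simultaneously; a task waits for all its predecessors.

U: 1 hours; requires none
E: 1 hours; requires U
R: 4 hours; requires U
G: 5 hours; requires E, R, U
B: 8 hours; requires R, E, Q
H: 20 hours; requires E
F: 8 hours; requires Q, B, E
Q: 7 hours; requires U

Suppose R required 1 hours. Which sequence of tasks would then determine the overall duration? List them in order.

U, Q, B, F

Actual critical path: U→Q→B→F = 1+7+8+8 = 24 ⇒ 24 hours.
R has 3 hours of float (longest path through it is 21).
That remains the longest chain; total 24 hours.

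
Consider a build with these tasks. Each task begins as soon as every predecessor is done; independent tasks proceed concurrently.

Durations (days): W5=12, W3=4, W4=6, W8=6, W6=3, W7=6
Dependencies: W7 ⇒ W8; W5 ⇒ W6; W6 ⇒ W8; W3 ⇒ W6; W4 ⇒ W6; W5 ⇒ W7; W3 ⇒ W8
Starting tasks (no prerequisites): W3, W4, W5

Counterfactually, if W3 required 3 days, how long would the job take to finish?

24

Critical path before the change: W5→W7→W8 = 12+6+6 = 24 giving 24 days.
W3 has 11 days of float (longest path through it is 13).
The critical path is still W5→W7→W8; finish is now 24 days.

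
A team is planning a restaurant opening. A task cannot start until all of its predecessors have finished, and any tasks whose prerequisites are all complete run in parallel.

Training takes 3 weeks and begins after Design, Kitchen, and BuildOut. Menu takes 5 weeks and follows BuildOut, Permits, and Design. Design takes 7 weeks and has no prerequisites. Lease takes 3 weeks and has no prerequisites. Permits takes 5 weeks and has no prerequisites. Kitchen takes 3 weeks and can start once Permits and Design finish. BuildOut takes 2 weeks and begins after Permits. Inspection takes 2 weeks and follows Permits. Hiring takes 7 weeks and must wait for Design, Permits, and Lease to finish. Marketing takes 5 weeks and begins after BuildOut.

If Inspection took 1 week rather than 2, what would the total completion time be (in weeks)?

14

Actual critical path: Design→Hiring = 7+7 = 14 ⇒ 14 weeks.
Inspection is off the critical path — its longest chain is 7 weeks, giving 7 of slack.
No other chain overtakes it, so the finish is 14 weeks.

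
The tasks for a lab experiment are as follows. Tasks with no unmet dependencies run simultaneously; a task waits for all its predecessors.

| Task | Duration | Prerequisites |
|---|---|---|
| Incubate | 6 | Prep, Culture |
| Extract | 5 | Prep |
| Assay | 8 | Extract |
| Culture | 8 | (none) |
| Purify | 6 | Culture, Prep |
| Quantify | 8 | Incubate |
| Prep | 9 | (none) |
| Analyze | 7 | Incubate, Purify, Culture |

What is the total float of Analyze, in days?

1

The longest chain is Prep→Incubate→Quantify = 9+6+8 = 23; overall finish 23 days.
Longest path through Analyze: 22 days (earliest finish 22, latest finish 23).
Float = 23 − 22 = 1.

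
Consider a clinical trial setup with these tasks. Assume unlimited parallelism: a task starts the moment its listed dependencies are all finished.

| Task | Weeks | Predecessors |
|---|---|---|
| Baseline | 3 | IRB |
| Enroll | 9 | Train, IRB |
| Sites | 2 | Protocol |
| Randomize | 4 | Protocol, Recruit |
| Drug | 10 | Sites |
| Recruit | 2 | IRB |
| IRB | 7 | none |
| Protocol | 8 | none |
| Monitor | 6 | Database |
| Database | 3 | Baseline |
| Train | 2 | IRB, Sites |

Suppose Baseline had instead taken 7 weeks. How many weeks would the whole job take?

23

Critical path before the change: Protocol→Sites→Train→Enroll = 8+2+2+9 = 21 giving 21 weeks.
Baseline is off the critical path — its longest chain is 19 weeks, giving 2 of slack.
New critical path: IRB→Baseline→Database→Monitor = 7+7+3+6 = 23 ⇒ 23 weeks.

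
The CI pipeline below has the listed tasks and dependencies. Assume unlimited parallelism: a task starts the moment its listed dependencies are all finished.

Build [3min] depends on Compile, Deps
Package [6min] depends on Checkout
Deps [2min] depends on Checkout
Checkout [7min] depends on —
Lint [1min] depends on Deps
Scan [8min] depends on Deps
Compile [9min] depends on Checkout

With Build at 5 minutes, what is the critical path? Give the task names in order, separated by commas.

Checkout, Compile, Build

Actual critical path: Checkout→Compile→Build = 7+9+3 = 19 ⇒ 19 minutes.
Build lies on that path, so at 5 minutes the path becomes 21 minutes.
The critical path is still Checkout→Compile→Build; finish is now 21 minutes.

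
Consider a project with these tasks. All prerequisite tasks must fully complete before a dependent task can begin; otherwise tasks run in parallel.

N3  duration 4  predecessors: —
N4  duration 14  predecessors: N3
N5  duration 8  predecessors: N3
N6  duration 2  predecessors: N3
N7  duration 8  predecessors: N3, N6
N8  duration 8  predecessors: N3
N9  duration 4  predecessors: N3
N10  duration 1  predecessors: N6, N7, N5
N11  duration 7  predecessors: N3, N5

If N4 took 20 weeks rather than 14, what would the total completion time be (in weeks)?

24

Critical path before the change: N3→N5→N11 = 4+8+7 = 19 giving 19 weeks.
N4 is off the critical path — its longest chain is 18 weeks, giving 1 of slack.
Now N3→N4 = 4+20 = 24 is longest, so the finish becomes 24 weeks.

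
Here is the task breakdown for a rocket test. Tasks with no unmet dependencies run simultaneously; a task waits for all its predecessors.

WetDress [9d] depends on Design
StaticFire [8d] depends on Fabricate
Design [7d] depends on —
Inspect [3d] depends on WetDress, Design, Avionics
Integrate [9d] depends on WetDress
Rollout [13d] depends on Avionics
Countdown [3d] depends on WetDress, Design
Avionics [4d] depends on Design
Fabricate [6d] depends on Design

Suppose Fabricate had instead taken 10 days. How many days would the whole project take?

25

Critical path before the change: Design→WetDress→Integrate = 7+9+9 = 25 giving 25 days.
Fabricate has 4 days of float (longest path through it is 21).
New critical path: Design→Fabricate→StaticFire = 7+10+8 = 25 ⇒ 25 days.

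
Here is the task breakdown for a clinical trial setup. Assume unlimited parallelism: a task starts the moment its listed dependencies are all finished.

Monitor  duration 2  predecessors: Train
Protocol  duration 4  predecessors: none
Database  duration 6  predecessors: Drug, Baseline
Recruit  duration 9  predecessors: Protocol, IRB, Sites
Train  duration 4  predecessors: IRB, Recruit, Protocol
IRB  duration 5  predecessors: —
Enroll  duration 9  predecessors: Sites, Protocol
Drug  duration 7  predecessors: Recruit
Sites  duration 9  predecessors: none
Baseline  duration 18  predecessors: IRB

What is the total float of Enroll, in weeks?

The longest chain is Sites→Recruit→Drug→Database = 9+9+7+6 = 31; overall finish 31 weeks.
The longest chain containing Enroll totals 18 weeks.
Float = 31 − 18 = 13.

13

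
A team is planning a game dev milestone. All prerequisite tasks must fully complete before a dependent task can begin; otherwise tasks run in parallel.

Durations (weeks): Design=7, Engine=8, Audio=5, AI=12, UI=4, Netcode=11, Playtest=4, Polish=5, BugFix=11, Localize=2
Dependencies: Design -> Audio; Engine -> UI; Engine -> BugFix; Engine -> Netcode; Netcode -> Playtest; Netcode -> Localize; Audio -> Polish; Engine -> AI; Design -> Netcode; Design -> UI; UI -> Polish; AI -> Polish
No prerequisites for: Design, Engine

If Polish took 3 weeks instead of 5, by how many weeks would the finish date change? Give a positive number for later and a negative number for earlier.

Actual critical path: Engine→AI→Polish = 8+12+5 = 25 ⇒ 25 weeks.
Since Polish is critical, the -2 change carries straight to that chain (now 23 weeks).
That remains the longest chain; total 23 weeks.
Change in finish: 23 − 25 = -2 weeks.

-2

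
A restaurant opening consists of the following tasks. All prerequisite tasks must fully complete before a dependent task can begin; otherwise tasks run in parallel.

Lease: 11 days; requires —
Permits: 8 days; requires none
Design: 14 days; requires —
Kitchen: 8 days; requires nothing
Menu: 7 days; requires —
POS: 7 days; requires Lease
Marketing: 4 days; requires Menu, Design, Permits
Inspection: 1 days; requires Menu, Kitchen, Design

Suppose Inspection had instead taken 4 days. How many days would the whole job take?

Baseline: Lease→POS = 11+7 = 18 → 18 days.
Inspection has 3 days of float (longest path through it is 15).
That remains the longest chain; total 18 days.

18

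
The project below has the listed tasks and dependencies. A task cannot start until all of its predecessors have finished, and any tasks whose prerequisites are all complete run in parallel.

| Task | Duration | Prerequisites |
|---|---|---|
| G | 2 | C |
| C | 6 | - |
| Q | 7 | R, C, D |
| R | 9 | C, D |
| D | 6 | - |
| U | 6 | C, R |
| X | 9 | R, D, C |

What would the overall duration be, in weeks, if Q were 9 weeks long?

Actual critical path: D→R→X = 6+9+9 = 24 ⇒ 24 weeks.
Q has 2 weeks of float (longest path through it is 22).
New critical path: D→R→Q = 6+9+9 = 24 ⇒ 24 weeks.

24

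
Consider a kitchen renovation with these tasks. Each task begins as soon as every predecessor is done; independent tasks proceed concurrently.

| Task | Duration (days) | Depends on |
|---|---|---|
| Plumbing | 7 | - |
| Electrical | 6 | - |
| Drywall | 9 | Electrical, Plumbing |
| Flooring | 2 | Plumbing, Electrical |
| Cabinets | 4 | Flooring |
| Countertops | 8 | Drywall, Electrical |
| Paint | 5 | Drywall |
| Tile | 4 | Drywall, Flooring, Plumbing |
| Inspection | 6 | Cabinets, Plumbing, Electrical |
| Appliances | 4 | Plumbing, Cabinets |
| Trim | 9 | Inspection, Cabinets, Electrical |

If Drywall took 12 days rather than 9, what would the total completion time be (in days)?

28

The binding path is Plumbing→Flooring→Cabinets→Inspection→Trim = 7+2+4+6+9 = 28; finish at 28 days.
Drywall is off the critical path — its longest chain is 24 days, giving 4 of slack.
The critical path is still Plumbing→Flooring→Cabinets→Inspection→Trim; finish is now 28 days.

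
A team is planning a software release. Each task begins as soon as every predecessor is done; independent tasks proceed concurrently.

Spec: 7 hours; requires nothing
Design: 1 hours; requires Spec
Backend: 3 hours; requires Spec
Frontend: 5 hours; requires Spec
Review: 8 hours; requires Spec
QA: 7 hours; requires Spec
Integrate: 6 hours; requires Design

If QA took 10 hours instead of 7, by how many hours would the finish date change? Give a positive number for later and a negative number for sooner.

2

As given, the longest chain is Spec→Review = 7+8 = 15, so the finish is 15 hours.
QA has 1 hour of float (longest path through it is 14).
Now Spec→QA = 7+10 = 17 is longest, so the finish becomes 17 hours.
Change in finish: 17 − 15 = +2 hours.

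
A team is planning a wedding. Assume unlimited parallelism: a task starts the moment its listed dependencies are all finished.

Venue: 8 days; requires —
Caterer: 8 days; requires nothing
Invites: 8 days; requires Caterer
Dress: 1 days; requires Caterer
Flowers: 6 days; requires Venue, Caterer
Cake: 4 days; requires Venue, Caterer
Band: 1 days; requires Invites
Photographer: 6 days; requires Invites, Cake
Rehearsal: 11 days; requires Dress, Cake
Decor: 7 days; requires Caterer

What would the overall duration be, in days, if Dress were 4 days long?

As given, the longest chain is Venue→Cake→Rehearsal = 8+4+11 = 23, so the finish is 23 days.
Dress has 3 days of float (longest path through it is 20).
The critical path is still Venue→Cake→Rehearsal; finish is now 23 days.

23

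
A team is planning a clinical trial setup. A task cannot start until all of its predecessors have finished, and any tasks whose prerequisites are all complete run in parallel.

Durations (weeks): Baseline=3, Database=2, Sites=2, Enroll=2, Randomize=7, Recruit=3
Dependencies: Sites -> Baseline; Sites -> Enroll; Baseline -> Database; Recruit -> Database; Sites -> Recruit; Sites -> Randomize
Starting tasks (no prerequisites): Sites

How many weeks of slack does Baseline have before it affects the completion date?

Critical path: Sites→Randomize = 2+7 = 9, so the finish is 9 weeks.
The longest chain containing Baseline totals 7 weeks.
Float = 9 − 7 = 2.

2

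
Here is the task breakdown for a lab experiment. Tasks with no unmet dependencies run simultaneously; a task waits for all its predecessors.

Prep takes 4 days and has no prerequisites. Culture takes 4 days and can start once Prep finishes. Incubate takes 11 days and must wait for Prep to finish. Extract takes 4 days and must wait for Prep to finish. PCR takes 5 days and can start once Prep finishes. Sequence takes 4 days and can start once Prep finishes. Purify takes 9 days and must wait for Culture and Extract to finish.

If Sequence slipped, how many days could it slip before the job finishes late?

Critical path: Prep→Culture→Purify = 4+4+9 = 17, so the finish is 17 days.
Longest path through Sequence: 8 days (earliest finish 8, latest finish 17).
So Sequence can slip 17 − 8 = 9 days.

9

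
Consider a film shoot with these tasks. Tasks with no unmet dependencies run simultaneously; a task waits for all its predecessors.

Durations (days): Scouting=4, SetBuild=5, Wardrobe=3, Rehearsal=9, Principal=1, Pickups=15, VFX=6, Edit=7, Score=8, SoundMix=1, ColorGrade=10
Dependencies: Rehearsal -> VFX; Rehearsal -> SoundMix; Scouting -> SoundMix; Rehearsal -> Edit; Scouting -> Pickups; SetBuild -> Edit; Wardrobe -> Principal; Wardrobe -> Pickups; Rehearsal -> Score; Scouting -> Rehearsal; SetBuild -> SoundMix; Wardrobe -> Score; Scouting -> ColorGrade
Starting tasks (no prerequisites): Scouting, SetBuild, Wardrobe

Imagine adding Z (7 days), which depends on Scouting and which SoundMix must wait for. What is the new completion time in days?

21

Originally the job takes 21 days.
With Z inserted, SoundMix now waits for max(Rehearsal, SetBuild, Scouting, Z).
New critical path: Scouting→Rehearsal→Score = 4+9+8 = 21 ⇒ 21 days.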